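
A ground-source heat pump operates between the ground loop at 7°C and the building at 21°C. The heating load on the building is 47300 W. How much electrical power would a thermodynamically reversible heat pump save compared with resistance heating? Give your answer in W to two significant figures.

In absolute terms T_C = 280.15 K and T_H = 294.15 K, so ΔT = 14.00 K.
COP_Carnot = T_H/ΔT = 294.15/14.00 = 21.01.
Resistance heating needs Ẇ_res = Q̇_H = 47300 W; the reversible heat pump needs only Ẇ_hp = Q̇_H/COP = 2251 W.
Saving = 47300 − 2251 = 45050 W.

45000 W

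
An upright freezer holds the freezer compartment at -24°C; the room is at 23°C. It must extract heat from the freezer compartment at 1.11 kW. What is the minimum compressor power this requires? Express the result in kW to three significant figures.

0.209 kW

In absolute terms T_C = 249.15 K and T_H = 296.15 K, so ΔT = 47.00 K.
COP_Carnot = T_C/ΔT = 249.15/47.00 = 5.301.
Ẇ_min = Q̇/COP_Carnot = 1.110/5.301 = 0.2094 kW.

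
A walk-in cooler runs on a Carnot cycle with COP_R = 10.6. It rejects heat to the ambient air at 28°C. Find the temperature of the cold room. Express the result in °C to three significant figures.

For a Carnot refrigerator COP_R = T_C/(T_H − T_C), so T_C = COP·T_H/(1 + COP).
With T_H = 301.15 K, T_C = 10.6 × 301.15/11.60 = 275.19 K.
Converting, 275.19 K = 2.04°C.

2.04 °C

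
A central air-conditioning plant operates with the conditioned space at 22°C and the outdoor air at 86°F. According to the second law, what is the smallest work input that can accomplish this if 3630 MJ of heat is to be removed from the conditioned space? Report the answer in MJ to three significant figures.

98.4 MJ

In absolute terms T_C = 295.15 K and T_H = 303.15 K, so ΔT = 8.000 K.
The reversible limit is COP_R = T_C/ΔT = 36.89, so W_min = Q_C/COP = Q_C·ΔT/T_C.
W_min = 3630 × 8.000/295.15 = 98.39 MJ.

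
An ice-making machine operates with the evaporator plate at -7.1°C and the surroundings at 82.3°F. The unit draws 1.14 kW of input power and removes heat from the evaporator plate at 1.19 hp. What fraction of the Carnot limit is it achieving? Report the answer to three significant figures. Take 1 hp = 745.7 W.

0.103

Converting, Q̇_C = 1.190 hp = 0.8874 kW, so COP_actual = Q̇_C/Ẇ = 0.8874/1.140 = 0.7784.
In absolute terms T_C = 266.05 K and T_H = 301.09 K, so ΔT = 35.04 K.
COP_Carnot = T_C/ΔT = 266.05/35.04 = 7.592.
η_II = COP_actual/COP_Carnot = 0.7784/7.592 = 0.1025.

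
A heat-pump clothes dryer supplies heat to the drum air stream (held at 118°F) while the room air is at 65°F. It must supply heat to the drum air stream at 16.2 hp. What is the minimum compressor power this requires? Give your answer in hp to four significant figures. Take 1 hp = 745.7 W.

1.486 hp

In absolute terms T_C = 291.48 K and T_H = 320.93 K, so ΔT = 29.44 K.
COP_Carnot = T_H/ΔT = 320.93/29.44 = 10.90.
Ẇ_min = Q̇/COP_Carnot = 16.20/10.90 = 1.486 hp.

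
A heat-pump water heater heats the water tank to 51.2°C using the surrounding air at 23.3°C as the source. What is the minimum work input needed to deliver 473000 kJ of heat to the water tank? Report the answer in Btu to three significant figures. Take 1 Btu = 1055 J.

38600 Btu

In absolute terms T_C = 296.45 K and T_H = 324.35 K, so ΔT = 27.90 K.
The reversible limit is COP_HP = T_H/ΔT = 11.63, so W_min = Q_H/COP = Q_H·ΔT/T_H.
W_min = 473000 × 27.90/324.35 = 40690 kJ = 38570 Btu.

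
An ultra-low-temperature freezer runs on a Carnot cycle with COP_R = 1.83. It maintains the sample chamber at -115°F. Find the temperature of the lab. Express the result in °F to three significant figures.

73.3 °F

COP_R = T_C/(T_H − T_C) gives T_H − T_C = T_C/COP.
With T_C = 191.48 K, T_H = 191.48 × (1 + 1/1.83) = 296.12 K.
Converting, 296.12 K = 73.34°F.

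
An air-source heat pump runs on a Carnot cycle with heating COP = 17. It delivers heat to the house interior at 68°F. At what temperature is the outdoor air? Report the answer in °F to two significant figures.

COP_HP = T_H/(T_H − T_C) gives T_H − T_C = T_H/COP.
With T_H = 293.15 K, T_C = 293.15 × (1 − 1/17) = 275.91 K.
Converting, 275.91 K = 36.96°F.

37 °F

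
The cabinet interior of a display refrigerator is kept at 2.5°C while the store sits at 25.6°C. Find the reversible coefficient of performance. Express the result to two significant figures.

12

In absolute terms T_C = 275.65 K and T_H = 298.75 K, so ΔT = 23.10 K.
For a reversible cycle, COP_Carnot = T_C/ΔT = 275.65/23.10 = 11.93.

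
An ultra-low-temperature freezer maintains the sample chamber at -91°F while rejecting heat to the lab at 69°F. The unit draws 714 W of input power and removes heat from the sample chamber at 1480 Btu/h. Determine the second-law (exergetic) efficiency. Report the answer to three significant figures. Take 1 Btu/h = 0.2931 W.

0.264

Converting, Q̇_C = 1480 Btu/h = 433.8 W, so COP_actual = Q̇_C/Ẇ = 433.8/714.0 = 0.6075.
In absolute terms T_C = 204.82 K and T_H = 293.71 K, so ΔT = 88.89 K.
COP_Carnot = T_C/ΔT = 204.82/88.89 = 2.304.
η_II = COP_actual/COP_Carnot = 0.6075/2.304 = 0.2637.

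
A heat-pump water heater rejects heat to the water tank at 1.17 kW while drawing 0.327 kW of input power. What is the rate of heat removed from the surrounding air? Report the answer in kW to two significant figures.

For a cyclic device the first law requires Q̇_H = Q̇_C + Ẇ.
Q̇_C = Q̇_H − Ẇ = 0.8430 kW.

0.84 kW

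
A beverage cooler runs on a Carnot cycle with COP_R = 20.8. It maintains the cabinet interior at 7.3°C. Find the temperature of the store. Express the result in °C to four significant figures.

COP_R = T_C/(T_H − T_C) gives T_H − T_C = T_C/COP.
With T_C = 280.45 K, T_H = 280.45 × (1 + 1/20.8) = 293.93 K.
Converting, 293.93 K = 20.78°C.

20.78 °C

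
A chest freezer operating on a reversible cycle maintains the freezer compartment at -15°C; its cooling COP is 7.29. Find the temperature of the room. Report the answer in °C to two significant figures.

COP_R = T_C/(T_H − T_C) gives T_H − T_C = T_C/COP.
With T_C = 258.15 K, T_H = 258.15 × (1 + 1/7.29) = 293.56 K.
Converting, 293.56 K = 20.41°C.

20 °C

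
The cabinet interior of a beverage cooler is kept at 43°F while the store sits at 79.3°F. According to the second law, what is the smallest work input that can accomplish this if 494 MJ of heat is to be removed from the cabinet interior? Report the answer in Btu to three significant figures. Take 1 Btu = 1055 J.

In absolute terms T_C = 279.26 K and T_H = 299.43 K, so ΔT = 20.17 K.
The reversible limit is COP_R = T_C/ΔT = 13.85, so W_min = Q_C/COP = Q_C·ΔT/T_C.
W_min = 494.0 × 20.17/279.26 = 35.67 MJ = 33810 Btu.

33800 Btu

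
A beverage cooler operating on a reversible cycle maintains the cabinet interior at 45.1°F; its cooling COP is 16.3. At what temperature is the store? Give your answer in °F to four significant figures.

COP_R = T_C/(T_H − T_C) gives T_H − T_C = T_C/COP.
With T_C = 280.43 K, T_H = 280.43 × (1 + 1/16.3) = 297.63 K.
Converting, 297.63 K = 76.07°F.

76.07 °F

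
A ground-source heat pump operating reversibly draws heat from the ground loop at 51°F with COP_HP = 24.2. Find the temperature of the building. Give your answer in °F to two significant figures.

COP_HP = T_H/(T_H − T_C) rearranges to T_H = COP·T_C/(COP − 1).
With T_C = 283.71 K, T_H = 24.2 × 283.71/23.20 = 295.93 K.
Converting, 295.93 K = 73.01°F.

73 °F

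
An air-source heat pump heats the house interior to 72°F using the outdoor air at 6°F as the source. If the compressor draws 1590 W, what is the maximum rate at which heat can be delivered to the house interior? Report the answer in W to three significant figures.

12800 W

In absolute terms T_C = 258.71 K and T_H = 295.37 K, so ΔT = 36.67 K.
COP_Carnot = T_H/ΔT = 295.37/36.67 = 8.056.
Q̇_max = COP_Carnot × Ẇ = 8.056 × 1590 W = 12810 W.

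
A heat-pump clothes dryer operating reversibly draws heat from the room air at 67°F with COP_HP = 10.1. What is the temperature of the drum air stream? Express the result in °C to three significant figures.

COP_HP = T_H/(T_H − T_C) rearranges to T_H = COP·T_C/(COP − 1).
With T_C = 292.59 K, T_H = 10.1 × 292.59/9.100 = 324.75 K.
Converting, 324.75 K = 51.60°C.

51.6 °C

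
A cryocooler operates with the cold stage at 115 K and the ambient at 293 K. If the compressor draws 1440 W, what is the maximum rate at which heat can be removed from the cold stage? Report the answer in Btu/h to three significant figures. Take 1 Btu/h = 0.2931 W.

The reservoir spacing is ΔT = 293 − 115 = 178.0 K.
COP_Carnot = T_C/ΔT = 115.00/178.0 = 0.6461.
Q̇_max = COP_Carnot × Ẇ = 0.6461 × 1440 W = 930.3 W = 3174 Btu/h.

3170 Btu/h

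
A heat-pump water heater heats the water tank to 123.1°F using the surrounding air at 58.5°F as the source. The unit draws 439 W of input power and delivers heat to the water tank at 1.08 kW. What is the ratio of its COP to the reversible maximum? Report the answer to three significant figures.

Converting, Q̇_H = 1.080 kW = 1080 W, so COP_actual = Q̇_H/Ẇ = 1080/439.0 = 2.460.
In absolute terms T_C = 287.87 K and T_H = 323.76 K, so ΔT = 35.89 K.
COP_Carnot = T_H/ΔT = 323.76/35.89 = 9.021.
η_II = COP_actual/COP_Carnot = 2.460/9.021 = 0.2727.

0.273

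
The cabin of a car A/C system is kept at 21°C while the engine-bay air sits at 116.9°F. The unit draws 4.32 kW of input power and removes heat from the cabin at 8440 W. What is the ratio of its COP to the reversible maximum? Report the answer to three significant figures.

Converting, Q̇_C = 8440 W = 8.440 kW, so COP_actual = Q̇_C/Ẇ = 8.440/4.320 = 1.954.
In absolute terms T_C = 294.15 K and T_H = 320.32 K, so ΔT = 26.17 K.
COP_Carnot = T_C/ΔT = 294.15/26.17 = 11.24.
η_II = COP_actual/COP_Carnot = 1.954/11.24 = 0.1738.

0.174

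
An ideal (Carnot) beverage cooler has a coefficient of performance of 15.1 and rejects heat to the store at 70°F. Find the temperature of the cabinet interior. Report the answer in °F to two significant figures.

For a Carnot refrigerator COP_R = T_C/(T_H − T_C), so T_C = COP·T_H/(1 + COP).
With T_H = 294.26 K, T_C = 15.1 × 294.26/16.10 = 275.98 K.
Converting, 275.98 K = 37.10°F.

37 °F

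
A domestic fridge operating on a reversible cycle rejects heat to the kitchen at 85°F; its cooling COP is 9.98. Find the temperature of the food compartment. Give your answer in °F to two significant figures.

For a Carnot refrigerator COP_R = T_C/(T_H − T_C), so T_C = COP·T_H/(1 + COP).
With T_H = 302.59 K, T_C = 9.98 × 302.59/10.98 = 275.04 K.
Converting, 275.04 K = 35.39°F.

35 °F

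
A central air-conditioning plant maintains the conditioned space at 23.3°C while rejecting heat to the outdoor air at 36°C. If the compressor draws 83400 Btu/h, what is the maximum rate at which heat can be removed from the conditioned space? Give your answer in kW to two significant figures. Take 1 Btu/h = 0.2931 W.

In absolute terms T_C = 296.45 K and T_H = 309.15 K, so ΔT = 12.70 K.
COP_Carnot = T_C/ΔT = 296.45/12.70 = 23.34.
Q̇_max = COP_Carnot × Ẇ = 23.34 × 83400 Btu/h = 1947000 Btu/h = 570.6 kW.

570 kW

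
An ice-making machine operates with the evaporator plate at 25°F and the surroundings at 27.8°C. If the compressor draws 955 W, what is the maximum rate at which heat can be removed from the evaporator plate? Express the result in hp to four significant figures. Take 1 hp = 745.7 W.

10.88 hp

In absolute terms T_C = 269.26 K and T_H = 300.95 K, so ΔT = 31.69 K.
COP_Carnot = T_C/ΔT = 269.26/31.69 = 8.497.
Q̇_max = COP_Carnot × Ẇ = 8.497 × 955.0 W = 8115 W = 10.88 hp.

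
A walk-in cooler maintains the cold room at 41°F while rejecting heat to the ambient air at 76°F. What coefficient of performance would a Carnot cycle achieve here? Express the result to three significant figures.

In absolute terms T_C = 278.15 K and T_H = 297.59 K, so ΔT = 19.44 K.
For a reversible cycle, COP_Carnot = T_C/ΔT = 278.15/19.44 = 14.30.

14.3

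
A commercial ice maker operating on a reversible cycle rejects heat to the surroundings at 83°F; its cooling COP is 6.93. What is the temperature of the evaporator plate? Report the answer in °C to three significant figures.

For a Carnot refrigerator COP_R = T_C/(T_H − T_C), so T_C = COP·T_H/(1 + COP).
With T_H = 301.48 K, T_C = 6.93 × 301.48/7.930 = 263.47 K.
Converting, 263.47 K = -9.68°C.

-9.68 °C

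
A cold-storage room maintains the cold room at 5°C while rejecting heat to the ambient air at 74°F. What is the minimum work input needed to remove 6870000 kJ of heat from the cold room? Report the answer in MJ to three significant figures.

453 MJ

In absolute terms T_C = 278.15 K and T_H = 296.48 K, so ΔT = 18.33 K.
The reversible limit is COP_R = T_C/ΔT = 15.17, so W_min = Q_C/COP = Q_C·ΔT/T_C.
W_min = 6870000 × 18.33/278.15 = 452800 kJ = 452.8 MJ.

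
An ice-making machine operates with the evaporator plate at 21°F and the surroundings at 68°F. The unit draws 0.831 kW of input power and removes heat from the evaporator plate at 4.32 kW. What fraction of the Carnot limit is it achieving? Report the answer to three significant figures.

0.508

COP_actual = Q̇_C/Ẇ = 4.320/0.8310 = 5.199.
In absolute terms T_C = 267.04 K and T_H = 293.15 K, so ΔT = 26.11 K.
COP_Carnot = T_C/ΔT = 267.04/26.11 = 10.23.
η_II = COP_actual/COP_Carnot = 5.199/10.23 = 0.5083.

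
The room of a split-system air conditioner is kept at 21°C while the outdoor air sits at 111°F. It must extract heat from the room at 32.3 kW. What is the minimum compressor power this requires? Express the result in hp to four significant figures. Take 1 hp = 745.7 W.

3.370 hp

In absolute terms T_C = 294.15 K and T_H = 317.04 K, so ΔT = 22.89 K.
COP_Carnot = T_C/ΔT = 294.15/22.89 = 12.85.
Ẇ_min = Q̇/COP_Carnot = 32.30/12.85 = 2.513 kW = 3.370 hp.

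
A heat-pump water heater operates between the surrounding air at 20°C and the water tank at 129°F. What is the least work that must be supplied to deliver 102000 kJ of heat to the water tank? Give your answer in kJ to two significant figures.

In absolute terms T_C = 293.15 K and T_H = 327.04 K, so ΔT = 33.89 K.
The reversible limit is COP_HP = T_H/ΔT = 9.650, so W_min = Q_H/COP = Q_H·ΔT/T_H.
W_min = 102000 × 33.89/327.04 = 10570 kJ.

11000 kJ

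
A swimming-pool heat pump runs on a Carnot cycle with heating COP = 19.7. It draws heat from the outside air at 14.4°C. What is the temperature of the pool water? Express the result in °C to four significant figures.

COP_HP = T_H/(T_H − T_C) rearranges to T_H = COP·T_C/(COP − 1).
With T_C = 287.55 K, T_H = 19.7 × 287.55/18.70 = 302.93 K.
Converting, 302.93 K = 29.78°C.

29.78 °C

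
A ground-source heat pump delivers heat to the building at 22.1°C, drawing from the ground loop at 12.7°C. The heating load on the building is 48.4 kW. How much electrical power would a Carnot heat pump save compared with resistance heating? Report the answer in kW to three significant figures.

46.9 kW

In absolute terms T_C = 285.85 K and T_H = 295.25 K, so ΔT = 9.400 K.
COP_Carnot = T_H/ΔT = 295.25/9.400 = 31.41.
Resistance heating needs Ẇ_res = Q̇_H = 48.40 kW; the reversible heat pump needs only Ẇ_hp = Q̇_H/COP = 1.541 kW.
Saving = 48.40 − 1.541 = 46.86 kW.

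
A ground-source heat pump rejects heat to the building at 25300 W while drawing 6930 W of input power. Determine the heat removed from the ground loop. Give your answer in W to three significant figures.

For a cyclic device the first law requires Q̇_H = Q̇_C + Ẇ.
Q̇_C = Q̇_H − Ẇ = 18370 W.

18400 W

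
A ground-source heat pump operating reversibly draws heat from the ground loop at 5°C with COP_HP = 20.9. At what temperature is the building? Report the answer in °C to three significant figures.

COP_HP = T_H/(T_H − T_C) rearranges to T_H = COP·T_C/(COP − 1).
With T_C = 278.15 K, T_H = 20.9 × 278.15/19.90 = 292.13 K.
Converting, 292.13 K = 18.98°C.

19.0 °C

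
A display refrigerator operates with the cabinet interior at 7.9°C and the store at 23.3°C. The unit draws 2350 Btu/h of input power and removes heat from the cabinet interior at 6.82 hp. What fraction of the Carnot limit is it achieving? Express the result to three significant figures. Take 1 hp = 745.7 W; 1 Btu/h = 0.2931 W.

0.405

Converting, Q̇_C = 6.820 hp = 17350 Btu/h, so COP_actual = Q̇_C/Ẇ = 17350/2350 = 7.384.
In absolute terms T_C = 281.05 K and T_H = 296.45 K, so ΔT = 15.40 K.
COP_Carnot = T_C/ΔT = 281.05/15.40 = 18.25.
η_II = COP_actual/COP_Carnot = 7.384/18.25 = 0.4046.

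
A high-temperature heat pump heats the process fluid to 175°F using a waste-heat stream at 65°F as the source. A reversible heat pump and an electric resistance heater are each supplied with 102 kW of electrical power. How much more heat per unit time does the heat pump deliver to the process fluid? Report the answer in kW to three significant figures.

487 kW

In absolute terms T_C = 291.48 K and T_H = 352.59 K, so ΔT = 61.11 K.
COP_Carnot = T_H/ΔT = 352.59/61.11 = 5.770.
The heat pump delivers Q̇_H = COP × Ẇ = 588.5 kW; the resistance heater delivers Ẇ = 102.0 kW.
Extra = (COP − 1)·Ẇ = 486.5 kW.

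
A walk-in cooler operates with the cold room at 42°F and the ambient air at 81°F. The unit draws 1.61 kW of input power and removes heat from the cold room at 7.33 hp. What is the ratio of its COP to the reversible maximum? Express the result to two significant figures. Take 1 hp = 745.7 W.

0.26

Converting, Q̇_C = 7.330 hp = 5.466 kW, so COP_actual = Q̇_C/Ẇ = 5.466/1.610 = 3.395.
In absolute terms T_C = 278.71 K and T_H = 300.37 K, so ΔT = 21.67 K.
COP_Carnot = T_C/ΔT = 278.71/21.67 = 12.86.
η_II = COP_actual/COP_Carnot = 3.395/12.86 = 0.2639.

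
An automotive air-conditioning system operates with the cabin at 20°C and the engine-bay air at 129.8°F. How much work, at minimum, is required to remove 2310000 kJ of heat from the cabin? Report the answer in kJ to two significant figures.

270000 kJ

In absolute terms T_C = 293.15 K and T_H = 327.48 K, so ΔT = 34.33 K.
The reversible limit is COP_R = T_C/ΔT = 8.538, so W_min = Q_C/COP = Q_C·ΔT/T_C.
W_min = 2310000 × 34.33/293.15 = 270500 kJ.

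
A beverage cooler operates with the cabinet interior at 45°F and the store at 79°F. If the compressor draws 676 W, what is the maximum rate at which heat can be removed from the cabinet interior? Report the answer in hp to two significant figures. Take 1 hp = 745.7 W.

13 hp

In absolute terms T_C = 280.37 K and T_H = 299.26 K, so ΔT = 18.89 K.
COP_Carnot = T_C/ΔT = 280.37/18.89 = 14.84.
Q̇_max = COP_Carnot × Ẇ = 14.84 × 676.0 W = 10030 W = 13.46 hp.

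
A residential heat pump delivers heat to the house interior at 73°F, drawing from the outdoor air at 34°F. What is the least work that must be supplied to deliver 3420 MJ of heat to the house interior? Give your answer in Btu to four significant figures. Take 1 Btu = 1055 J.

237300 Btu

In absolute terms T_C = 274.26 K and T_H = 295.93 K, so ΔT = 21.67 K.
The reversible limit is COP_HP = T_H/ΔT = 13.66, so W_min = Q_H/COP = Q_H·ΔT/T_H.
W_min = 3420 × 21.67/295.93 = 250.4 MJ = 237300 Btu.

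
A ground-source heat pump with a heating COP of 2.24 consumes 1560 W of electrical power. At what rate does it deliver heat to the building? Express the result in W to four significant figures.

3494 W

Q̇_H = COP_HP × Ẇ = 2.24 × 1560 = 3494 W.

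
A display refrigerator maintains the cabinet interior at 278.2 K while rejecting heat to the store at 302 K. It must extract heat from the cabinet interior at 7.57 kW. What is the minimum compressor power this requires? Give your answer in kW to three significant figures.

0.648 kW

The reservoir spacing is ΔT = 302 − 278.2 = 23.80 K.
COP_Carnot = T_C/ΔT = 278.20/23.80 = 11.69.
Ẇ_min = Q̇/COP_Carnot = 7.570/11.69 = 0.6476 kW.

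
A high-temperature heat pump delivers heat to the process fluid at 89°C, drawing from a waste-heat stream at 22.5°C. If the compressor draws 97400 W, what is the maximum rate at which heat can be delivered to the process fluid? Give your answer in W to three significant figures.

In absolute terms T_C = 295.65 K and T_H = 362.15 K, so ΔT = 66.50 K.
COP_Carnot = T_H/ΔT = 362.15/66.50 = 5.446.
Q̇_max = COP_Carnot × Ẇ = 5.446 × 97400 W = 530400 W.

530000 W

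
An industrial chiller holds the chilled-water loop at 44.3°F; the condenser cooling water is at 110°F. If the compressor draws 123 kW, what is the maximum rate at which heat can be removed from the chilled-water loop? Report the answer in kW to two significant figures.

In absolute terms T_C = 279.98 K and T_H = 316.48 K, so ΔT = 36.50 K.
COP_Carnot = T_C/ΔT = 279.98/36.50 = 7.671.
Q̇_max = COP_Carnot × Ẇ = 7.671 × 123.0 kW = 943.5 kW.

940 kW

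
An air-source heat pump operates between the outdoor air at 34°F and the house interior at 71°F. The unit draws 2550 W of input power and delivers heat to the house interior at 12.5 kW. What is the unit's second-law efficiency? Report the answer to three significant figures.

0.342

Converting, Q̇_H = 12.50 kW = 12500 W, so COP_actual = Q̇_H/Ẇ = 12500/2550 = 4.902.
In absolute terms T_C = 274.26 K and T_H = 294.82 K, so ΔT = 20.56 K.
COP_Carnot = T_H/ΔT = 294.82/20.56 = 14.34.
η_II = COP_actual/COP_Carnot = 4.902/14.34 = 0.3418.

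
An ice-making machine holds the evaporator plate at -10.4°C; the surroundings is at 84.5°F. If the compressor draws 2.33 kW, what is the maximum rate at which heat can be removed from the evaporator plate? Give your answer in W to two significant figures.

In absolute terms T_C = 262.75 K and T_H = 302.32 K, so ΔT = 39.57 K.
COP_Carnot = T_C/ΔT = 262.75/39.57 = 6.641.
Q̇_max = COP_Carnot × Ẇ = 6.641 × 2.330 kW = 15.47 kW = 15470 W.

15000 W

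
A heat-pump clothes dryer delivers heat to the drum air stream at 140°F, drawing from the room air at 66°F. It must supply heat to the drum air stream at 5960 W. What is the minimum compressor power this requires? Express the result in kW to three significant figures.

0.735 kW

In absolute terms T_C = 292.04 K and T_H = 333.15 K, so ΔT = 41.11 K.
COP_Carnot = T_H/ΔT = 333.15/41.11 = 8.104.
Ẇ_min = Q̇/COP_Carnot = 5960/8.104 = 735.5 W = 0.7355 kW.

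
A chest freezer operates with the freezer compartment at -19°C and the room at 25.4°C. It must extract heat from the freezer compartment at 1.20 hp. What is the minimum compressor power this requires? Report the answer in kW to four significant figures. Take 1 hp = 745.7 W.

0.1563 kW

In absolute terms T_C = 254.15 K and T_H = 298.55 K, so ΔT = 44.40 K.
COP_Carnot = T_C/ΔT = 254.15/44.40 = 5.724.
Ẇ_min = Q̇/COP_Carnot = 1.200/5.724 = 0.2096 hp = 0.1563 kW.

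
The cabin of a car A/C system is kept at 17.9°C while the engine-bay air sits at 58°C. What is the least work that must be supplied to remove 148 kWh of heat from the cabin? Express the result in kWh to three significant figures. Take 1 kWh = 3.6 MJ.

20.4 kWh

In absolute terms T_C = 291.05 K and T_H = 331.15 K, so ΔT = 40.10 K.
The reversible limit is COP_R = T_C/ΔT = 7.258, so W_min = Q_C/COP = Q_C·ΔT/T_C.
W_min = 148.0 × 40.10/291.05 = 20.39 kWh.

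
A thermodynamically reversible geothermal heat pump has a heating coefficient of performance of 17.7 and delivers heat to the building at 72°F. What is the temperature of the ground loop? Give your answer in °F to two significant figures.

COP_HP = T_H/(T_H − T_C) gives T_H − T_C = T_H/COP.
With T_H = 295.37 K, T_C = 295.37 × (1 − 1/17.7) = 278.68 K.
Converting, 278.68 K = 41.96°F.

42 °F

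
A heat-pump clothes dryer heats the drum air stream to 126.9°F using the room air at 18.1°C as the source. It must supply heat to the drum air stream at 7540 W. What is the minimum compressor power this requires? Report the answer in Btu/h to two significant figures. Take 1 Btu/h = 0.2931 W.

In absolute terms T_C = 291.25 K and T_H = 325.87 K, so ΔT = 34.62 K.
COP_Carnot = T_H/ΔT = 325.87/34.62 = 9.412.
Ẇ_min = Q̇/COP_Carnot = 7540/9.412 = 801.1 W = 2733 Btu/h.

2700 Btu/h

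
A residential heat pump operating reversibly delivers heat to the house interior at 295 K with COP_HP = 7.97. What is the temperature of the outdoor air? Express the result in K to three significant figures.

258 K

COP_HP = T_H/(T_H − T_C) gives T_H − T_C = T_H/COP.
With T_H = 295.00 K, T_C = 295.00 × (1 − 1/7.97) = 257.99 K.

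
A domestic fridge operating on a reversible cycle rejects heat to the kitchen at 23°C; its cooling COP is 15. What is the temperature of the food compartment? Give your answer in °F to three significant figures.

40.1 °F

For a Carnot refrigerator COP_R = T_C/(T_H − T_C), so T_C = COP·T_H/(1 + COP).
With T_H = 296.15 K, T_C = 15 × 296.15/16.00 = 277.64 K.
Converting, 277.64 K = 40.08°F.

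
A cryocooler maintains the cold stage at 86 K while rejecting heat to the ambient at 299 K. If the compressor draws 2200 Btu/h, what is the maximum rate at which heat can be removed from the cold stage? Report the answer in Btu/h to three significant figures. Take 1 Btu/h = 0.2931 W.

888 Btu/h

The reservoir spacing is ΔT = 299 − 86 = 213.0 K.
COP_Carnot = T_C/ΔT = 86.00/213.0 = 0.4038.
Q̇_max = COP_Carnot × Ẇ = 0.4038 × 2200 Btu/h = 888.3 Btu/h.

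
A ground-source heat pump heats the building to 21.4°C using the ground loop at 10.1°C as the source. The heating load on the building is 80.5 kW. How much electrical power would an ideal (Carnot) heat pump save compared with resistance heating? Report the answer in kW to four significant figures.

In absolute terms T_C = 283.25 K and T_H = 294.55 K, so ΔT = 11.30 K.
COP_Carnot = T_H/ΔT = 294.55/11.30 = 26.07.
Resistance heating needs Ẇ_res = Q̇_H = 80.50 kW; the reversible heat pump needs only Ẇ_hp = Q̇_H/COP = 3.088 kW.
Saving = 80.50 − 3.088 = 77.41 kW.

77.41 kW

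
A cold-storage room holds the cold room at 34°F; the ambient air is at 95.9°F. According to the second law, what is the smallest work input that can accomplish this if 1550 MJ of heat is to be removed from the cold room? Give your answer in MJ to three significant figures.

In absolute terms T_C = 274.26 K and T_H = 308.65 K, so ΔT = 34.39 K.
The reversible limit is COP_R = T_C/ΔT = 7.975, so W_min = Q_C/COP = Q_C·ΔT/T_C.
W_min = 1550 × 34.39/274.26 = 194.4 MJ.

194 MJ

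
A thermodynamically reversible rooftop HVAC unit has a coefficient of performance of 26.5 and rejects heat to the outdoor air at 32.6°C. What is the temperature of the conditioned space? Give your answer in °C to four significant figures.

For a Carnot refrigerator COP_R = T_C/(T_H − T_C), so T_C = COP·T_H/(1 + COP).
With T_H = 305.75 K, T_C = 26.5 × 305.75/27.50 = 294.63 K.
Converting, 294.63 K = 21.48°C.

21.48 °C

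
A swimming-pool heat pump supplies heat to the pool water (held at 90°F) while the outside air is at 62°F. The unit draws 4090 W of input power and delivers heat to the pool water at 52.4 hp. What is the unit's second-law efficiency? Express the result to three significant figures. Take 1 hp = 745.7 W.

Converting, Q̇_H = 52.40 hp = 39070 W, so COP_actual = Q̇_H/Ẇ = 39070/4090 = 9.554.
In absolute terms T_C = 289.82 K and T_H = 305.37 K, so ΔT = 15.56 K.
COP_Carnot = T_H/ΔT = 305.37/15.56 = 19.63.
η_II = COP_actual/COP_Carnot = 9.554/19.63 = 0.4867.

0.487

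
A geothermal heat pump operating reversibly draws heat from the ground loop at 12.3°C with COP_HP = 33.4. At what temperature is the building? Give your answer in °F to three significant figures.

70.0 °F

COP_HP = T_H/(T_H − T_C) rearranges to T_H = COP·T_C/(COP − 1).
With T_C = 285.45 K, T_H = 33.4 × 285.45/32.40 = 294.26 K.
Converting, 294.26 K = 70.00°F.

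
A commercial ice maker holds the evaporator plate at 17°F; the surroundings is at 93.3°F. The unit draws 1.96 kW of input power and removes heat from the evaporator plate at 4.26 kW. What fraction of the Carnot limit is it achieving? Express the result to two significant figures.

COP_actual = Q̇_C/Ẇ = 4.260/1.960 = 2.173.
In absolute terms T_C = 264.82 K and T_H = 307.21 K, so ΔT = 42.39 K.
COP_Carnot = T_C/ΔT = 264.82/42.39 = 6.247.
η_II = COP_actual/COP_Carnot = 2.173/6.247 = 0.3479.

0.35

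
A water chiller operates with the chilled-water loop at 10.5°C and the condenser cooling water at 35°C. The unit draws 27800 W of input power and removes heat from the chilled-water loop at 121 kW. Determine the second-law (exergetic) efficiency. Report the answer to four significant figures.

Converting, Q̇_C = 121.0 kW = 121000 W, so COP_actual = Q̇_C/Ẇ = 121000/27800 = 4.353.
In absolute terms T_C = 283.65 K and T_H = 308.15 K, so ΔT = 24.50 K.
COP_Carnot = T_C/ΔT = 283.65/24.50 = 11.58.
η_II = COP_actual/COP_Carnot = 4.353/11.58 = 0.3759.

0.3759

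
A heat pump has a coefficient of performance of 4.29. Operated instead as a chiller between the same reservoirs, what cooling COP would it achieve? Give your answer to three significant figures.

Since Q_H = Q_C + W for any cycle, COP_R = Q_C/W = Q_H/W − 1.
COP_R = 4.29 − 1 = 3.29.

3.29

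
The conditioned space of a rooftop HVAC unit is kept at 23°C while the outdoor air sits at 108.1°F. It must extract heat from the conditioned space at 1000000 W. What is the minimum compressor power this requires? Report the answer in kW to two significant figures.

In absolute terms T_C = 296.15 K and T_H = 315.43 K, so ΔT = 19.28 K.
COP_Carnot = T_C/ΔT = 296.15/19.28 = 15.36.
Ẇ_min = Q̇/COP_Carnot = 1000000/15.36 = 65090 W = 65.09 kW.

65 kW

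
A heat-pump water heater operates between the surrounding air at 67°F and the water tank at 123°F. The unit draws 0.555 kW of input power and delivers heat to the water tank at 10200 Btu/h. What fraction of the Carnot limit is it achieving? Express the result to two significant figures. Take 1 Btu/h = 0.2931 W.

0.52

Converting, Q̇_H = 10200 Btu/h = 2.990 kW, so COP_actual = Q̇_H/Ẇ = 2.990/0.5550 = 5.387.
In absolute terms T_C = 292.59 K and T_H = 323.71 K, so ΔT = 31.11 K.
COP_Carnot = T_H/ΔT = 323.71/31.11 = 10.40.
η_II = COP_actual/COP_Carnot = 5.387/10.40 = 0.5177.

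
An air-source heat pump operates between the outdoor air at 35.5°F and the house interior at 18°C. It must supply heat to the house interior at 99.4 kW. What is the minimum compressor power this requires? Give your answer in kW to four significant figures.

5.481 kW

In absolute terms T_C = 275.09 K and T_H = 291.15 K, so ΔT = 16.06 K.
COP_Carnot = T_H/ΔT = 291.15/16.06 = 18.13.
Ẇ_min = Q̇/COP_Carnot = 99.40/18.13 = 5.481 kW.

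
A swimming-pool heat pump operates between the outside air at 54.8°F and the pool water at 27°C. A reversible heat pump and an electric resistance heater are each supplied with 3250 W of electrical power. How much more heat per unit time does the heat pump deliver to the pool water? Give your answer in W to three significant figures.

64800 W

In absolute terms T_C = 285.82 K and T_H = 300.15 K, so ΔT = 14.33 K.
COP_Carnot = T_H/ΔT = 300.15/14.33 = 20.94.
The heat pump delivers Q̇_H = COP × Ẇ = 68060 W; the resistance heater delivers Ẇ = 3250 W.
Extra = (COP − 1)·Ẇ = 64810 W.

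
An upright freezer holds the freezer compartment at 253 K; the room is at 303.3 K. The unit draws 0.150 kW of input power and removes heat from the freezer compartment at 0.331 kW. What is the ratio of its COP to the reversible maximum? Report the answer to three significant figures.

0.439

COP_actual = Q̇_C/Ẇ = 0.3310/0.1500 = 2.207.
The reservoir spacing is ΔT = 303.3 − 253 = 50.30 K.
COP_Carnot = T_C/ΔT = 253.00/50.30 = 5.030.
η_II = COP_actual/COP_Carnot = 2.207/5.030 = 0.4387.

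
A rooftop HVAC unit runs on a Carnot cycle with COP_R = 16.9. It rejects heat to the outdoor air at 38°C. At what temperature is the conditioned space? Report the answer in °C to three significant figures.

For a Carnot refrigerator COP_R = T_C/(T_H − T_C), so T_C = COP·T_H/(1 + COP).
With T_H = 311.15 K, T_C = 16.9 × 311.15/17.90 = 293.77 K.
Converting, 293.77 K = 20.62°C.

20.6 °C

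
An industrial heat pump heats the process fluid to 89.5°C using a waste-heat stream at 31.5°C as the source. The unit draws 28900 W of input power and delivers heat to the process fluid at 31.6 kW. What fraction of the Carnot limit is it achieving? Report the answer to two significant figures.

Converting, Q̇_H = 31.60 kW = 31600 W, so COP_actual = Q̇_H/Ẇ = 31600/28900 = 1.093.
In absolute terms T_C = 304.65 K and T_H = 362.65 K, so ΔT = 58.00 K.
COP_Carnot = T_H/ΔT = 362.65/58.00 = 6.253.
η_II = COP_actual/COP_Carnot = 1.093/6.253 = 0.1749.

0.17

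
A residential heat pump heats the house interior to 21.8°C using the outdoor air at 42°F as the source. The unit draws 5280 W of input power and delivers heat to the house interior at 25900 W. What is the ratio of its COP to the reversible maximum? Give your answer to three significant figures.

COP_actual = Q̇_H/Ẇ = 25900/5280 = 4.905.
In absolute terms T_C = 278.71 K and T_H = 294.95 K, so ΔT = 16.24 K.
COP_Carnot = T_H/ΔT = 294.95/16.24 = 18.16.
η_II = COP_actual/COP_Carnot = 4.905/18.16 = 0.2702.

0.270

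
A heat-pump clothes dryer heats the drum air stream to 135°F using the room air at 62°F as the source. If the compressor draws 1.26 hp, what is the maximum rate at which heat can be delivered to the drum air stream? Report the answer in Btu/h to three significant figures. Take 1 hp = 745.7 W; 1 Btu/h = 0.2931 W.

26100 Btu/h

In absolute terms T_C = 289.82 K and T_H = 330.37 K, so ΔT = 40.56 K.
COP_Carnot = T_H/ΔT = 330.37/40.56 = 8.146.
Q̇_max = COP_Carnot × Ẇ = 8.146 × 1.260 hp = 10.26 hp = 26110 Btu/h.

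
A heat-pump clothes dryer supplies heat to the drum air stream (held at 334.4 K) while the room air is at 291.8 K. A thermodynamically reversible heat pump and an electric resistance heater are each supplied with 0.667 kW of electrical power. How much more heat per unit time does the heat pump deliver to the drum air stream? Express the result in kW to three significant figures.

The reservoir spacing is ΔT = 334.4 − 291.8 = 42.60 K.
COP_Carnot = T_H/ΔT = 334.40/42.60 = 7.850.
The heat pump delivers Q̇_H = COP × Ẇ = 5.236 kW; the resistance heater delivers Ẇ = 0.6670 kW.
Extra = (COP − 1)·Ẇ = 4.569 kW.

4.57 kW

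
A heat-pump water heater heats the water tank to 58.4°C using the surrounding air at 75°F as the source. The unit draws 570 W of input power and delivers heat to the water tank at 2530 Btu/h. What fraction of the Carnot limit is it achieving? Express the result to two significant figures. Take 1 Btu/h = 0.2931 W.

0.14

Converting, Q̇_H = 2530 Btu/h = 741.5 W, so COP_actual = Q̇_H/Ẇ = 741.5/570.0 = 1.301.
In absolute terms T_C = 297.04 K and T_H = 331.55 K, so ΔT = 34.51 K.
COP_Carnot = T_H/ΔT = 331.55/34.51 = 9.607.
η_II = COP_actual/COP_Carnot = 1.301/9.607 = 0.1354.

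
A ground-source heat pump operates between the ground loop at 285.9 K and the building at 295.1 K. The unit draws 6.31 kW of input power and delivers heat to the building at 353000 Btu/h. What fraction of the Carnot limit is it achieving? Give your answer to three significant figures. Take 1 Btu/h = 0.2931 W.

Converting, Q̇_H = 353000 Btu/h = 103.5 kW, so COP_actual = Q̇_H/Ẇ = 103.5/6.310 = 16.40.
The reservoir spacing is ΔT = 295.1 − 285.9 = 9.200 K.
COP_Carnot = T_H/ΔT = 295.10/9.200 = 32.08.
η_II = COP_actual/COP_Carnot = 16.40/32.08 = 0.5112.

0.511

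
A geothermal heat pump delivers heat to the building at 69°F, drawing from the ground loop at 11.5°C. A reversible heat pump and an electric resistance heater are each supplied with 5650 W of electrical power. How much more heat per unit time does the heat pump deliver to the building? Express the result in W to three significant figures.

In absolute terms T_C = 284.65 K and T_H = 293.71 K, so ΔT = 9.056 K.
COP_Carnot = T_H/ΔT = 293.71/9.056 = 32.43.
The heat pump delivers Q̇_H = COP × Ẇ = 183300 W; the resistance heater delivers Ẇ = 5650 W.
Extra = (COP − 1)·Ẇ = 177600 W.

178000 W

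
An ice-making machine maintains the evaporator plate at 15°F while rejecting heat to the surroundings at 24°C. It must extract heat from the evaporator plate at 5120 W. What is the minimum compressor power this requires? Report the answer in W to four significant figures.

649.3 W

In absolute terms T_C = 263.71 K and T_H = 297.15 K, so ΔT = 33.44 K.
COP_Carnot = T_C/ΔT = 263.71/33.44 = 7.885.
Ẇ_min = Q̇/COP_Carnot = 5120/7.885 = 649.3 W.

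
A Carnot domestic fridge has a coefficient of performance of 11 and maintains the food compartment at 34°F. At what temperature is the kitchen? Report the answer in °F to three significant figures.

COP_R = T_C/(T_H − T_C) gives T_H − T_C = T_C/COP.
With T_C = 274.26 K, T_H = 274.26 × (1 + 1/11) = 299.19 K.
Converting, 299.19 K = 78.88°F.

78.9 °F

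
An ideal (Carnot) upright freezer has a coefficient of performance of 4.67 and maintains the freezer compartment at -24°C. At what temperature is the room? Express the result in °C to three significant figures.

COP_R = T_C/(T_H − T_C) gives T_H − T_C = T_C/COP.
With T_C = 249.15 K, T_H = 249.15 × (1 + 1/4.67) = 302.50 K.
Converting, 302.50 K = 29.35°C.

29.4 °C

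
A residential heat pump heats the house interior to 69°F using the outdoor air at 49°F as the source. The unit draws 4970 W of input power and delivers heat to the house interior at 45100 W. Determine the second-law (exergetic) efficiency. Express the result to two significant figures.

COP_actual = Q̇_H/Ẇ = 45100/4970 = 9.074.
In absolute terms T_C = 282.59 K and T_H = 293.71 K, so ΔT = 11.11 K.
COP_Carnot = T_H/ΔT = 293.71/11.11 = 26.43.
η_II = COP_actual/COP_Carnot = 9.074/26.43 = 0.3433.

0.34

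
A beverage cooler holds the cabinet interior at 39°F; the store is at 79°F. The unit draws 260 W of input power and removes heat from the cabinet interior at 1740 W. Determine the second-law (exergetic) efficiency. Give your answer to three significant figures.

0.537

COP_actual = Q̇_C/Ẇ = 1740/260.0 = 6.692.
In absolute terms T_C = 277.04 K and T_H = 299.26 K, so ΔT = 22.22 K.
COP_Carnot = T_C/ΔT = 277.04/22.22 = 12.47.
η_II = COP_actual/COP_Carnot = 6.692/12.47 = 0.5368.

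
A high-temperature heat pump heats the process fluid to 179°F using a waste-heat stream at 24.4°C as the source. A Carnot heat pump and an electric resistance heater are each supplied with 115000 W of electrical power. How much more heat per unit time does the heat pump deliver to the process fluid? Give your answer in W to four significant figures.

In absolute terms T_C = 297.55 K and T_H = 354.82 K, so ΔT = 57.27 K.
COP_Carnot = T_H/ΔT = 354.82/57.27 = 6.196.
The heat pump delivers Q̇_H = COP × Ẇ = 712500 W; the resistance heater delivers Ẇ = 115000 W.
Extra = (COP − 1)·Ẇ = 597500 W.

597500 W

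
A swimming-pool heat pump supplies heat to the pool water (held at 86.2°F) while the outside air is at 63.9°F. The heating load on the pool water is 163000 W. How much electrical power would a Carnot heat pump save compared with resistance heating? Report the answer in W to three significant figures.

156000 W

In absolute terms T_C = 290.87 K and T_H = 303.26 K, so ΔT = 12.39 K.
COP_Carnot = T_H/ΔT = 303.26/12.39 = 24.48.
Resistance heating needs Ẇ_res = Q̇_H = 163000 W; the reversible heat pump needs only Ẇ_hp = Q̇_H/COP = 6659 W.
Saving = 163000 − 6659 = 156300 W.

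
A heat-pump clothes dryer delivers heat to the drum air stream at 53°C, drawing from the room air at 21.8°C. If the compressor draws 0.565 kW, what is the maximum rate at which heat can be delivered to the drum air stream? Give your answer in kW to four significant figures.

In absolute terms T_C = 294.95 K and T_H = 326.15 K, so ΔT = 31.20 K.
COP_Carnot = T_H/ΔT = 326.15/31.20 = 10.45.
Q̇_max = COP_Carnot × Ẇ = 10.45 × 0.5650 kW = 5.906 kW.

5.906 kW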